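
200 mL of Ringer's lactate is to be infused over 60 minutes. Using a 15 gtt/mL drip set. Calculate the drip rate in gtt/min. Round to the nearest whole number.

50 gtt/min

200 mL ÷ (60 min) = 3.333333 mL/min
3.333333 mL/min × 15 gtt/mL = 50 gtt/min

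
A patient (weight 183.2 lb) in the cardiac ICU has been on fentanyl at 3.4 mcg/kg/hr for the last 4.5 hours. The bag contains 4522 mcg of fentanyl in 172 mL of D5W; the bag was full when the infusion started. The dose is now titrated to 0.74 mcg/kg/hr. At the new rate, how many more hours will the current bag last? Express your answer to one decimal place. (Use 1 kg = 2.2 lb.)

52.7 hours

Initial rate:
Weight = 183.2 lb ÷ 2.2 lb/kg = 83.27273 kg
Dose = 3.4 mcg/kg/hr × 83.27273 kg = 283.1273 mcg/hr
Concentration = 4522 mcg ÷ 172 mL = 26.2907 mcg/mL
Rate = 283.1273 mcg/hr ÷ 26.2907 mcg/mL = 10.7691 mL/hr
Volume infused so far = 10.7691 mL/hr × 4.5 hr = 48.46097 mL
Volume remaining = 172 − 48.46097 = 123.539 mL
New rate:
Dose = 0.74 mcg/kg/hr × 83.27273 kg = 61.62182 mcg/hr
Rate = 61.62182 mcg/hr ÷ 26.2907 mcg/mL = 2.343864 mL/hr
Time remaining = 123.539 mL ÷ 2.343864 mL/hr = 52.70742 hr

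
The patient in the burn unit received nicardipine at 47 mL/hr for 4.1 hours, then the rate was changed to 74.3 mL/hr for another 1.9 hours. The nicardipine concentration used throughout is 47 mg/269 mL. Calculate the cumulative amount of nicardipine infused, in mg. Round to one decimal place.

58.3 mg

Concentration = 47 mg ÷ 269 mL = 0.1747212 mg/mL
Stage 1: 47 mL/hr × 4.1 hr = 192.7 mL → 192.7 mL × 0.1747212 mg/mL = 33.66877 mg
Stage 2: 74.3 mL/hr × 1.9 hr = 141.17 mL → 141.17 mL × 0.1747212 mg/mL = 24.66539 mg
Total = 33.66877 + 24.66539 = 58.33416 mg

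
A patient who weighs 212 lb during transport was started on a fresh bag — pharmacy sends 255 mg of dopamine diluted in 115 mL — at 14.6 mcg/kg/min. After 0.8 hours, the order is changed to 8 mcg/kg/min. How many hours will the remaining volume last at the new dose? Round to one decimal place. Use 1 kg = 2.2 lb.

Initial rate:
Weight = 212 lb ÷ 2.2 lb/kg = 96.36364 kg
Dose = 14.6 mcg/kg/min × 96.36364 kg = 1406.909 mcg/min
1406.909 mcg/min × 60 min/hr = 84414.55 mcg/hr
Concentration = 255 mg ÷ 115 mL = 2.217391 mg/mL = 2217.391 mcg/mL
Rate = 84414.55 mcg/hr ÷ 2217.391 mcg/mL = 38.0693 mL/hr
Volume infused so far = 38.0693 mL/hr × 0.8 hr = 30.45544 mL
Volume remaining = 115 − 30.45544 = 84.54456 mL
New rate:
Dose = 8 mcg/kg/min × 96.36364 kg = 770.9091 mcg/min
770.9091 mcg/min × 60 min/hr = 46254.55 mcg/hr
Rate = 46254.55 mcg/hr ÷ 2217.391 mcg/mL = 20.85989 mL/hr
Time remaining = 84.54456 mL ÷ 20.85989 mL/hr = 4.052972 hr

4.1 hours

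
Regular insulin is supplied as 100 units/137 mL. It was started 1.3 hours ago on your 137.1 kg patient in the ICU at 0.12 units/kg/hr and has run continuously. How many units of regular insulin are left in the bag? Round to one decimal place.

78.6 units

Dose = 0.12 units/kg/hr × 137.1 kg = 16.452 units/hr
Concentration = 100 units ÷ 137 mL = 0.729927 units/mL
Rate = 16.452 units/hr ÷ 0.729927 units/mL = 22.53924 mL/hr
Volume infused = 22.53924 mL/hr × 1.3 hr = 29.30101 mL
Volume remaining = 137 − 29.30101 = 107.699 mL
Drug remaining = 107.699 mL × 0.729927 units/mL = 78.6124 units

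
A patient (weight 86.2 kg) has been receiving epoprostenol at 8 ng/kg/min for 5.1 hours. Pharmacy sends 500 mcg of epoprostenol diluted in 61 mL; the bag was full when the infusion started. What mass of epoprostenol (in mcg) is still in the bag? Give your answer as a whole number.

Dose = 8 ng/kg/min × 86.2 kg = 689.6 ng/min
689.6 ng/min × 60 min/hr = 41376 ng/hr
Concentration = 500 mcg ÷ 61 mL = 8.196721 mcg/mL = 8196.721 ng/mL
Rate = 41376 ng/hr ÷ 8196.721 ng/mL = 5.047872 mL/hr
Volume infused = 5.047872 mL/hr × 5.1 hr = 25.74415 mL
Volume remaining = 61 − 25.74415 = 35.25585 mL
Drug remaining = 35.25585 mL × 8196.721 ng/mL = 288982.4 ng = 288.9824 mcg

289 mcg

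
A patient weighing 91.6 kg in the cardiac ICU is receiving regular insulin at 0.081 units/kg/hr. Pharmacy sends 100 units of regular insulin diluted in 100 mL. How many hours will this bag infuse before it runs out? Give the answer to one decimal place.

Dose = 0.081 units/kg/hr × 91.6 kg = 7.4196 units/hr
Concentration = 100 units ÷ 100 mL = 1 units/mL
Rate = 7.4196 units/hr ÷ 1 units/mL = 7.4196 mL/hr
Duration = 100 mL ÷ 7.4196 mL/hr = 13.47782 hr

13.5 hours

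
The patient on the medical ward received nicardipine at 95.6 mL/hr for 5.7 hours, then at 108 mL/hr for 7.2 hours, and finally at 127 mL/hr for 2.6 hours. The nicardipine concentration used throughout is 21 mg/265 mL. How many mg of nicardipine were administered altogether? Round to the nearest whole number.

Concentration = 21 mg ÷ 265 mL = 0.07924528 mg/mL
Stage 1: 95.6 mL/hr × 5.7 hr = 544.92 mL → 544.92 mL × 0.07924528 mg/mL = 43.18234 mg
Stage 2: 108 mL/hr × 7.2 hr = 777.6 mL → 777.6 mL × 0.07924528 mg/mL = 61.62113 mg
Stage 3: 127 mL/hr × 2.6 hr = 330.2 mL → 330.2 mL × 0.07924528 mg/mL = 26.16679 mg
Total = 43.18234 + 61.62113 + 26.16679 = 130.9703 mg

131 mg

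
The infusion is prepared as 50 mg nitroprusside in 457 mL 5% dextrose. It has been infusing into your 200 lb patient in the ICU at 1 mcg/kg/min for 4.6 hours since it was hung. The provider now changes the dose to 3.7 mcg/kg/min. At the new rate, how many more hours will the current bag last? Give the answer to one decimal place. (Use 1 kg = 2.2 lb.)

1.2 hours

Initial rate:
Weight = 200 lb ÷ 2.2 lb/kg = 90.90909 kg
Dose = 1 mcg/kg/min × 90.90909 kg = 90.90909 mcg/min
90.90909 mcg/min × 60 min/hr = 5454.545 mcg/hr
Concentration = 50 mg ÷ 457 mL = 0.1094092 mg/mL = 109.4092 mcg/mL
Rate = 5454.545 mcg/hr ÷ 109.4092 mcg/mL = 49.85455 mL/hr
Volume infused so far = 49.85455 mL/hr × 4.6 hr = 229.3309 mL
Volume remaining = 457 − 229.3309 = 227.6691 mL
New rate:
Dose = 3.7 mcg/kg/min × 90.90909 kg = 336.3636 mcg/min
336.3636 mcg/min × 60 min/hr = 20181.82 mcg/hr
Rate = 20181.82 mcg/hr ÷ 109.4092 mcg/mL = 184.4618 mL/hr
Time remaining = 227.6691 mL ÷ 184.4618 mL/hr = 1.234234 hr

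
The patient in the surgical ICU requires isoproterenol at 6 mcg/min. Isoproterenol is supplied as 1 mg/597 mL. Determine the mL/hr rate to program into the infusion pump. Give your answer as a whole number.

6 mcg/min × 60 min/hr = 360 mcg/hr
Concentration = 1 mg ÷ 597 mL = 0.001675042 mg/mL = 1.675042 mcg/mL
Rate = 360 mcg/hr ÷ 1.675042 mcg/mL = 214.92 mL/hr

215 mL/hr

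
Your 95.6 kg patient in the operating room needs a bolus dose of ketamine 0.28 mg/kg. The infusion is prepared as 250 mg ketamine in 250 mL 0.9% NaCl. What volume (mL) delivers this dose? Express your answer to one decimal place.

Dose = 0.28 mg/kg × 95.6 kg = 26.768 mg
Concentration = 250 mg ÷ 250 mL = 1 mg/mL
Volume = 26.768 mg ÷ 1 mg/mL = 26.768 mL

26.8 mL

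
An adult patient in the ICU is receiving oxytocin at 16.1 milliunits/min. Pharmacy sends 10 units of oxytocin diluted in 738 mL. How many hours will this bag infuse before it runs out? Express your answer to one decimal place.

10.4 hours

16.1 milliunits/min × 60 min/hr = 966 milliunits/hr
Concentration = 10 units ÷ 738 mL = 0.01355014 units/mL = 13.55014 milliunits/mL
Rate = 966 milliunits/hr ÷ 13.55014 milliunits/mL = 71.2908 mL/hr
Duration = 738 mL ÷ 71.2908 mL/hr = 10.35197 hr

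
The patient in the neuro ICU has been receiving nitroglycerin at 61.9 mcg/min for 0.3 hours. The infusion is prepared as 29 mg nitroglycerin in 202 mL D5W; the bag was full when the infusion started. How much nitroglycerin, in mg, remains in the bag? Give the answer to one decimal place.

61.9 mcg/min × 60 min/hr = 3714 mcg/hr
Concentration = 29 mg ÷ 202 mL = 0.1435644 mg/mL = 143.5644 mcg/mL
Rate = 3714 mcg/hr ÷ 143.5644 mcg/mL = 25.86993 mL/hr
Volume infused = 25.86993 mL/hr × 0.3 hr = 7.760979 mL
Volume remaining = 202 − 7.760979 = 194.239 mL
Drug remaining = 194.239 mL × 143.5644 mcg/mL = 27885.8 mcg = 27.8858 mg

27.9 mg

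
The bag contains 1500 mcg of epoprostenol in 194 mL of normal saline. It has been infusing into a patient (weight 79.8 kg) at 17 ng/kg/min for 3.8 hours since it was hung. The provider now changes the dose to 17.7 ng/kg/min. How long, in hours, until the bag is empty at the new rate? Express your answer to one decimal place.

14.0 hours

Initial rate:
Dose = 17 ng/kg/min × 79.8 kg = 1356.6 ng/min
1356.6 ng/min × 60 min/hr = 81396 ng/hr
Concentration = 1500 mcg ÷ 194 mL = 7.731959 mcg/mL = 7731.959 ng/mL
Rate = 81396 ng/hr ÷ 7731.959 ng/mL = 10.52722 mL/hr
Volume infused so far = 10.52722 mL/hr × 3.8 hr = 40.00342 mL
Volume remaining = 194 − 40.00342 = 153.9966 mL
New rate:
Dose = 17.7 ng/kg/min × 79.8 kg = 1412.46 ng/min
1412.46 ng/min × 60 min/hr = 84747.6 ng/hr
Rate = 84747.6 ng/hr ÷ 7731.959 ng/mL = 10.96069 mL/hr
Time remaining = 153.9966 mL ÷ 10.96069 mL/hr = 14.0499 hr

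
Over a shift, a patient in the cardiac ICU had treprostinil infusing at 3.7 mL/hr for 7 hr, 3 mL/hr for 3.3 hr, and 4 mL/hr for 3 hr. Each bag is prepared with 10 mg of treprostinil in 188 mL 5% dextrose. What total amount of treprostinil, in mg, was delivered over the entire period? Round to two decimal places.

Concentration = 10 mg ÷ 188 mL = 0.05319149 mg/mL
Stage 1: 3.7 mL/hr × 7 hr = 25.9 mL → 25.9 mL × 0.05319149 mg/mL = 1.37766 mg
Stage 2: 3 mL/hr × 3.3 hr = 9.9 mL → 9.9 mL × 0.05319149 mg/mL = 0.5265957 mg
Stage 3: 4 mL/hr × 3 hr = 12 mL → 12 mL × 0.05319149 mg/mL = 0.6382979 mg
Total = 1.37766 + 0.5265957 + 0.6382979 = 2.542553 mg

2.54 mg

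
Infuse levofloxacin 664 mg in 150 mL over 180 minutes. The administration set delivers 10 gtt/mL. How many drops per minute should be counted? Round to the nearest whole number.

8 gtt/min

150 mL ÷ (180 min) = 0.8333333 mL/min
0.8333333 mL/min × 10 gtt/mL = 8.333333 gtt/min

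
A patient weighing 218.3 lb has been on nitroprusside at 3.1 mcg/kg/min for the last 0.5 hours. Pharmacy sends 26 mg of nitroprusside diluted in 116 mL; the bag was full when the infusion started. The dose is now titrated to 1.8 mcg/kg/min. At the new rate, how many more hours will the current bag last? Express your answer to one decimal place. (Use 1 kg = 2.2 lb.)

1.6 hours

Initial rate:
Weight = 218.3 lb ÷ 2.2 lb/kg = 99.22727 kg
Dose = 3.1 mcg/kg/min × 99.22727 kg = 307.6045 mcg/min
307.6045 mcg/min × 60 min/hr = 18456.27 mcg/hr
Concentration = 26 mg ÷ 116 mL = 0.2241379 mg/mL = 224.1379 mcg/mL
Rate = 18456.27 mcg/hr ÷ 224.1379 mcg/mL = 82.34337 mL/hr
Volume infused so far = 82.34337 mL/hr × 0.5 hr = 41.17169 mL
Volume remaining = 116 − 41.17169 = 74.82831 mL
New rate:
Dose = 1.8 mcg/kg/min × 99.22727 kg = 178.6091 mcg/min
178.6091 mcg/min × 60 min/hr = 10716.55 mcg/hr
Rate = 10716.55 mcg/hr ÷ 224.1379 mcg/mL = 47.81228 mL/hr
Time remaining = 74.82831 mL ÷ 47.81228 mL/hr = 1.565044 hr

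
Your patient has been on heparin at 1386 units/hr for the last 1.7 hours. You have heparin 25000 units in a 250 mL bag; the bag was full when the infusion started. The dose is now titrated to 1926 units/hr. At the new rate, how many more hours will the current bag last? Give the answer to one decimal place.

Initial rate:
Concentration = 25000 units ÷ 250 mL = 100 units/mL
Rate = 1386 units/hr ÷ 100 units/mL = 13.86 mL/hr
Volume infused so far = 13.86 mL/hr × 1.7 hr = 23.562 mL
Volume remaining = 250 − 23.562 = 226.438 mL
New rate:
Rate = 1926 units/hr ÷ 100 units/mL = 19.26 mL/hr
Time remaining = 226.438 mL ÷ 19.26 mL/hr = 11.75691 hr

11.8 hours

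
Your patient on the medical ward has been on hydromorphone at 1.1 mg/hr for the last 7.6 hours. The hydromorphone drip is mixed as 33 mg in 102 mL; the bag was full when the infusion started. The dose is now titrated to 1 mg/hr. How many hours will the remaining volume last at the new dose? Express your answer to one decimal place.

24.6 hours

Initial rate:
Concentration = 33 mg ÷ 102 mL = 0.3235294 mg/mL
Rate = 1.1 mg/hr ÷ 0.3235294 mg/mL = 3.4 mL/hr
Volume infused so far = 3.4 mL/hr × 7.6 hr = 25.84 mL
Volume remaining = 102 − 25.84 = 76.16 mL
New rate:
Rate = 1 mg/hr ÷ 0.3235294 mg/mL = 3.090909 mL/hr
Time remaining = 76.16 mL ÷ 3.090909 mL/hr = 24.64 hr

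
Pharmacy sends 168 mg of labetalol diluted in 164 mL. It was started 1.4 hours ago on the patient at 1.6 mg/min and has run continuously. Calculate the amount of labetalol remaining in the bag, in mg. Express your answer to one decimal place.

1.6 mg/min × 60 min/hr = 96 mg/hr
Concentration = 168 mg ÷ 164 mL = 1.02439 mg/mL
Rate = 96 mg/hr ÷ 1.02439 mg/mL = 93.71429 mL/hr
Volume infused = 93.71429 mL/hr × 1.4 hr = 131.2 mL
Volume remaining = 164 − 131.2 = 32.8 mL
Drug remaining = 32.8 mL × 1.02439 mg/mL = 33.6 mg

33.6 mg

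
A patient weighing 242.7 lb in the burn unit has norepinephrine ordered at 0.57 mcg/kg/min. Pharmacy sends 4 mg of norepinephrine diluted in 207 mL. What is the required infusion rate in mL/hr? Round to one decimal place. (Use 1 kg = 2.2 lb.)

195.2 mL/hr

Weight = 242.7 lb ÷ 2.2 lb/kg = 110.3182 kg
Dose = 0.57 mcg/kg/min × 110.3182 kg = 62.88136 mcg/min
62.88136 mcg/min × 60 min/hr = 3772.882 mcg/hr
Concentration = 4 mg ÷ 207 mL = 0.01932367 mg/mL = 19.32367 mcg/mL
Rate = 3772.882 mcg/hr ÷ 19.32367 mcg/mL = 195.2466 mL/hr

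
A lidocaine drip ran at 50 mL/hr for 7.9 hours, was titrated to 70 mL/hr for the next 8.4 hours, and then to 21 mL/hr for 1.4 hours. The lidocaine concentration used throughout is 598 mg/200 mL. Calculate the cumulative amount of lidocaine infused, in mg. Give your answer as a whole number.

3027 mg

Concentration = 598 mg ÷ 200 mL = 2.99 mg/mL
Stage 1: 50 mL/hr × 7.9 hr = 395 mL → 395 mL × 2.99 mg/mL = 1181.05 mg
Stage 2: 70 mL/hr × 8.4 hr = 588 mL → 588 mL × 2.99 mg/mL = 1758.12 mg
Stage 3: 21 mL/hr × 1.4 hr = 29.4 mL → 29.4 mL × 2.99 mg/mL = 87.906 mg
Total = 1181.05 + 1758.12 + 87.906 = 3027.076 mg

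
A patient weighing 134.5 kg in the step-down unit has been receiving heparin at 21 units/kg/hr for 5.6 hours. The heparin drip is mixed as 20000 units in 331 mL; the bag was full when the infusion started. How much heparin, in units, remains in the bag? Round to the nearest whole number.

4183 units

Dose = 21 units/kg/hr × 134.5 kg = 2824.5 units/hr
Concentration = 20000 units ÷ 331 mL = 60.42296 units/mL
Rate = 2824.5 units/hr ÷ 60.42296 units/mL = 46.74547 mL/hr
Volume infused = 46.74547 mL/hr × 5.6 hr = 261.7747 mL
Volume remaining = 331 − 261.7747 = 69.22534 mL
Drug remaining = 69.22534 mL × 60.42296 units/mL = 4182.8 units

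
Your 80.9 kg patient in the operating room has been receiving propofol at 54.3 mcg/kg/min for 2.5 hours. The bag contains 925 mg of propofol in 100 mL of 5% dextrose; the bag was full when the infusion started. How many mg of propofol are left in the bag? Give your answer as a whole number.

Dose = 54.3 mcg/kg/min × 80.9 kg = 4392.87 mcg/min
4392.87 mcg/min × 60 min/hr = 263572.2 mcg/hr
Concentration = 925 mg ÷ 100 mL = 9.25 mg/mL = 9250 mcg/mL
Rate = 263572.2 mcg/hr ÷ 9250 mcg/mL = 28.49429 mL/hr
Volume infused = 28.49429 mL/hr × 2.5 hr = 71.23573 mL
Volume remaining = 100 − 71.23573 = 28.76427 mL
Drug remaining = 28.76427 mL × 9250 mcg/mL = 266069.5 mcg = 266.0695 mg

266 mg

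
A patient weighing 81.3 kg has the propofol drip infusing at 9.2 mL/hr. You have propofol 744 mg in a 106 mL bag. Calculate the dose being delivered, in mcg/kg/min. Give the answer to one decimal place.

13.2 mcg/kg/min

Concentration = 744 mg ÷ 106 mL = 7.018868 mg/mL = 7018.868 mcg/mL
Drug rate = 9.2 mL/hr × 7018.868 mcg/mL = 64573.58 mcg/hr
64573.58 mcg/hr ÷ 60 min/hr = 1076.226 mcg/min
1076.226 mcg/min ÷ 81.3 kg = 13.23772 mcg/kg/min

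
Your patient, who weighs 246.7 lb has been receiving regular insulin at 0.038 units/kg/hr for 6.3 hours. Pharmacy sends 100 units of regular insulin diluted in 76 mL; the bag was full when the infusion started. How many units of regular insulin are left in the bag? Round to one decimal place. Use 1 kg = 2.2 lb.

Weight = 246.7 lb ÷ 2.2 lb/kg = 112.1364 kg
Dose = 0.038 units/kg/hr × 112.1364 kg = 4.261182 units/hr
Concentration = 100 units ÷ 76 mL = 1.315789 units/mL
Rate = 4.261182 units/hr ÷ 1.315789 units/mL = 3.238498 mL/hr
Volume infused = 3.238498 mL/hr × 6.3 hr = 20.40254 mL
Volume remaining = 76 − 20.40254 = 55.59746 mL
Drug remaining = 55.59746 mL × 1.315789 units/mL = 73.15455 units

73.2 units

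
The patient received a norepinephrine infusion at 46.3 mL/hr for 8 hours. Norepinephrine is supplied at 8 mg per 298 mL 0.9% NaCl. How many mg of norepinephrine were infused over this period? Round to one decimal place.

9.9 mg

Concentration = 8 mg ÷ 298 mL = 0.02684564 mg/mL = 26.84564 mcg/mL
Drug rate = 46.3 mL/hr × 26.84564 mcg/mL = 1242.953 mcg/hr
Total = 1242.953 mcg/hr × 8 hr = 9943.624 mcg = 9.943624 mg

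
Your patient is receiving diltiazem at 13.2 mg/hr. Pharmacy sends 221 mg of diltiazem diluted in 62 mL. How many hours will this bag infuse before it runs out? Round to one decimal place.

16.7 hours

Concentration = 221 mg ÷ 62 mL = 3.564516 mg/mL
Rate = 13.2 mg/hr ÷ 3.564516 mg/mL = 3.703167 mL/hr
Duration = 62 mL ÷ 3.703167 mL/hr = 16.74242 hr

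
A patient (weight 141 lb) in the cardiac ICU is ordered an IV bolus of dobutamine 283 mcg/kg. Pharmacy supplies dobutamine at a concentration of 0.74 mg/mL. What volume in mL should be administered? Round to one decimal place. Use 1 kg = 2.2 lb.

24.5 mL

Weight = 141 lb ÷ 2.2 lb/kg = 64.09091 kg
Dose = 283 mcg/kg × 64.09091 kg = 18137.73 mcg
Concentration = 0.74 mg/mL = 740 mcg/mL
Volume = 18137.73 mcg ÷ 740 mcg/mL = 24.51044 mL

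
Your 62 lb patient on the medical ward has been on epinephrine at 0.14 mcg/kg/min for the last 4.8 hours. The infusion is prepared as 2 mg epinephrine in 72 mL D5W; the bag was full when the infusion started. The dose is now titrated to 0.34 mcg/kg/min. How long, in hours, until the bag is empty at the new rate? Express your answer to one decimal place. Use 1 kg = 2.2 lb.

1.5 hours

Initial rate:
Weight = 62 lb ÷ 2.2 lb/kg = 28.18182 kg
Dose = 0.14 mcg/kg/min × 28.18182 kg = 3.945455 mcg/min
3.945455 mcg/min × 60 min/hr = 236.7273 mcg/hr
Concentration = 2 mg ÷ 72 mL = 0.02777778 mg/mL = 27.77778 mcg/mL
Rate = 236.7273 mcg/hr ÷ 27.77778 mcg/mL = 8.522182 mL/hr
Volume infused so far = 8.522182 mL/hr × 4.8 hr = 40.90647 mL
Volume remaining = 72 − 40.90647 = 31.09353 mL
New rate:
Dose = 0.34 mcg/kg/min × 28.18182 kg = 9.581818 mcg/min
9.581818 mcg/min × 60 min/hr = 574.9091 mcg/hr
Rate = 574.9091 mcg/hr ÷ 27.77778 mcg/mL = 20.69673 mL/hr
Time remaining = 31.09353 mL ÷ 20.69673 mL/hr = 1.50234 hr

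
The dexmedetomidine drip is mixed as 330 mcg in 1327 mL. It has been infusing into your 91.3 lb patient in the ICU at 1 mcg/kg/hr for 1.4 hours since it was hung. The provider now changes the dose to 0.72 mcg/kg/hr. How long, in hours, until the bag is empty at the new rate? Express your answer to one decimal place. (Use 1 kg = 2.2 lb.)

9.1 hours

Initial rate:
Weight = 91.3 lb ÷ 2.2 lb/kg = 41.5 kg
Dose = 1 mcg/kg/hr × 41.5 kg = 41.5 mcg/hr
Concentration = 330 mcg ÷ 1327 mL = 0.2486812 mcg/mL
Rate = 41.5 mcg/hr ÷ 0.2486812 mcg/mL = 166.8803 mL/hr
Volume infused so far = 166.8803 mL/hr × 1.4 hr = 233.6324 mL
Volume remaining = 1327 − 233.6324 = 1093.368 mL
New rate:
Dose = 0.72 mcg/kg/hr × 41.5 kg = 29.88 mcg/hr
Rate = 29.88 mcg/hr ÷ 0.2486812 mcg/mL = 120.1538 mL/hr
Time remaining = 1093.368 mL ÷ 120.1538 mL/hr = 9.099732 hr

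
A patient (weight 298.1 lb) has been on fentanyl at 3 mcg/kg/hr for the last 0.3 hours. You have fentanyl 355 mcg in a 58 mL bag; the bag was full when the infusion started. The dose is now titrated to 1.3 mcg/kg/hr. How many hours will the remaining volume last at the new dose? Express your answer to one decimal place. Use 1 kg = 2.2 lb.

Initial rate:
Weight = 298.1 lb ÷ 2.2 lb/kg = 135.5 kg
Dose = 3 mcg/kg/hr × 135.5 kg = 406.5 mcg/hr
Concentration = 355 mcg ÷ 58 mL = 6.12069 mcg/mL
Rate = 406.5 mcg/hr ÷ 6.12069 mcg/mL = 66.41408 mL/hr
Volume infused so far = 66.41408 mL/hr × 0.3 hr = 19.92423 mL
Volume remaining = 58 − 19.92423 = 38.07577 mL
New rate:
Dose = 1.3 mcg/kg/hr × 135.5 kg = 176.15 mcg/hr
Rate = 176.15 mcg/hr ÷ 6.12069 mcg/mL = 28.77944 mL/hr
Time remaining = 38.07577 mL ÷ 28.77944 mL/hr = 1.32302 hr

1.3 hours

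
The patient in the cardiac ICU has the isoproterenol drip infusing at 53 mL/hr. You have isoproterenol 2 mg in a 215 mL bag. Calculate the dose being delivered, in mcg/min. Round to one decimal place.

8.2 mcg/min

Concentration = 2 mg ÷ 215 mL = 0.009302326 mg/mL = 9.302326 mcg/mL
Drug rate = 53 mL/hr × 9.302326 mcg/mL = 493.0233 mcg/hr
493.0233 mcg/hr ÷ 60 min/hr = 8.217054 mcg/min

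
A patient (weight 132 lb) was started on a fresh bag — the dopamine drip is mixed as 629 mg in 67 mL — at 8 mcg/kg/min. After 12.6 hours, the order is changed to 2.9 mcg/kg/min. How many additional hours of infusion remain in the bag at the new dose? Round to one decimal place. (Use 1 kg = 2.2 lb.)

25.5 hours

Initial rate:
Weight = 132 lb ÷ 2.2 lb/kg = 60 kg
Dose = 8 mcg/kg/min × 60 kg = 480 mcg/min
480 mcg/min × 60 min/hr = 28800 mcg/hr
Concentration = 629 mg ÷ 67 mL = 9.38806 mg/mL = 9388.06 mcg/mL
Rate = 28800 mcg/hr ÷ 9388.06 mcg/mL = 3.067727 mL/hr
Volume infused so far = 3.067727 mL/hr × 12.6 hr = 38.65335 mL
Volume remaining = 67 − 38.65335 = 28.34665 mL
New rate:
Dose = 2.9 mcg/kg/min × 60 kg = 174 mcg/min
174 mcg/min × 60 min/hr = 10440 mcg/hr
Rate = 10440 mcg/hr ÷ 9388.06 mcg/mL = 1.112051 mL/hr
Time remaining = 28.34665 mL ÷ 1.112051 mL/hr = 25.49042 hr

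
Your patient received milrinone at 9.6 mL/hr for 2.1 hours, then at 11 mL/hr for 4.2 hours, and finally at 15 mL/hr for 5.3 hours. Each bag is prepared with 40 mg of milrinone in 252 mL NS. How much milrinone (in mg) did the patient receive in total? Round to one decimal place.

Concentration = 40 mg ÷ 252 mL = 0.1587302 mg/mL
Stage 1: 9.6 mL/hr × 2.1 hr = 20.16 mL → 20.16 mL × 0.1587302 mg/mL = 3.2 mg
Stage 2: 11 mL/hr × 4.2 hr = 46.2 mL → 46.2 mL × 0.1587302 mg/mL = 7.333333 mg
Stage 3: 15 mL/hr × 5.3 hr = 79.5 mL → 79.5 mL × 0.1587302 mg/mL = 12.61905 mg
Total = 3.2 + 7.333333 + 12.61905 = 23.15238 mg

23.2 mg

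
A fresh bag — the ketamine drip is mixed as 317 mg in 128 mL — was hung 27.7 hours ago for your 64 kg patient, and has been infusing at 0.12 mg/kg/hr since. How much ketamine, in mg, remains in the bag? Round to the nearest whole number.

104 mg

Dose = 0.12 mg/kg/hr × 64 kg = 7.68 mg/hr
Concentration = 317 mg ÷ 128 mL = 2.476562 mg/mL
Rate = 7.68 mg/hr ÷ 2.476562 mg/mL = 3.101073 mL/hr
Volume infused = 3.101073 mL/hr × 27.7 hr = 85.89971 mL
Volume remaining = 128 − 85.89971 = 42.10029 mL
Drug remaining = 42.10029 mL × 2.476562 mg/mL = 104.264 mg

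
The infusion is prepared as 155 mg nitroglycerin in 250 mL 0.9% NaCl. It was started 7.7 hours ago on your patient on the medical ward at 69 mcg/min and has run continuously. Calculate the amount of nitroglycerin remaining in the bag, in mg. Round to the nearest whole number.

123 mg

69 mcg/min × 60 min/hr = 4140 mcg/hr
Concentration = 155 mg ÷ 250 mL = 0.62 mg/mL = 620 mcg/mL
Rate = 4140 mcg/hr ÷ 620 mcg/mL = 6.677419 mL/hr
Volume infused = 6.677419 mL/hr × 7.7 hr = 51.41613 mL
Volume remaining = 250 − 51.41613 = 198.5839 mL
Drug remaining = 198.5839 mL × 620 mcg/mL = 123122 mcg = 123.122 mg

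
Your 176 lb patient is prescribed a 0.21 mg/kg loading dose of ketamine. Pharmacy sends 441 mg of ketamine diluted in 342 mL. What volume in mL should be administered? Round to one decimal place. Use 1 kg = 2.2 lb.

13.0 mL

Weight = 176 lb ÷ 2.2 lb/kg = 80 kg
Dose = 0.21 mg/kg × 80 kg = 16.8 mg
Concentration = 441 mg ÷ 342 mL = 1.289474 mg/mL
Volume = 16.8 mg ÷ 1.289474 mg/mL = 13.02857 mL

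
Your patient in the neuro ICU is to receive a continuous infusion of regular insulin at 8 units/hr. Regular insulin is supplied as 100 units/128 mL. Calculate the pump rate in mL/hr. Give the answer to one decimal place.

10.2 mL/hr

Concentration = 100 units ÷ 128 mL = 0.78125 units/mL
Rate = 8 units/hr ÷ 0.78125 units/mL = 10.24 mL/hr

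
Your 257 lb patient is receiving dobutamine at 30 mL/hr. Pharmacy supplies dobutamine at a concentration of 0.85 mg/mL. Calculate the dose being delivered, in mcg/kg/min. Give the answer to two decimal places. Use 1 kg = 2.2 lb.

3.64 mcg/kg/min

Weight = 257 lb ÷ 2.2 lb/kg = 116.8182 kg
Concentration = 0.85 mg/mL = 850 mcg/mL
Drug rate = 30 mL/hr × 850 mcg/mL = 25500 mcg/hr
25500 mcg/hr ÷ 60 min/hr = 425 mcg/min
425 mcg/min ÷ 116.8182 kg = 3.638132 mcg/kg/min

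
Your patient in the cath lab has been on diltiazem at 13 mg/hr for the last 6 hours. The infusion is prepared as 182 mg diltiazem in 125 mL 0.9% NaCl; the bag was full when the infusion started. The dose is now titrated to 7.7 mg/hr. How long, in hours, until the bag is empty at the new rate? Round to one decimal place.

13.5 hours

Initial rate:
Concentration = 182 mg ÷ 125 mL = 1.456 mg/mL
Rate = 13 mg/hr ÷ 1.456 mg/mL = 8.928571 mL/hr
Volume infused so far = 8.928571 mL/hr × 6 hr = 53.57143 mL
Volume remaining = 125 − 53.57143 = 71.42857 mL
New rate:
Rate = 7.7 mg/hr ÷ 1.456 mg/mL = 5.288462 mL/hr
Time remaining = 71.42857 mL ÷ 5.288462 mL/hr = 13.50649 hr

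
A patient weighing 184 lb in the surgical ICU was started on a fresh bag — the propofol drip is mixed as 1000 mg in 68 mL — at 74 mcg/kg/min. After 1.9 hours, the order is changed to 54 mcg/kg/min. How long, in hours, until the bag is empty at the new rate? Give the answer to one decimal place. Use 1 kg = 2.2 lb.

1.1 hours

Initial rate:
Weight = 184 lb ÷ 2.2 lb/kg = 83.63636 kg
Dose = 74 mcg/kg/min × 83.63636 kg = 6189.091 mcg/min
6189.091 mcg/min × 60 min/hr = 371345.5 mcg/hr
Concentration = 1000 mg ÷ 68 mL = 14.70588 mg/mL = 14705.88 mcg/mL
Rate = 371345.5 mcg/hr ÷ 14705.88 mcg/mL = 25.25149 mL/hr
Volume infused so far = 25.25149 mL/hr × 1.9 hr = 47.97783 mL
Volume remaining = 68 − 47.97783 = 20.02217 mL
New rate:
Dose = 54 mcg/kg/min × 83.63636 kg = 4516.364 mcg/min
4516.364 mcg/min × 60 min/hr = 270981.8 mcg/hr
Rate = 270981.8 mcg/hr ÷ 14705.88 mcg/mL = 18.42676 mL/hr
Time remaining = 20.02217 mL ÷ 18.42676 mL/hr = 1.086581 hr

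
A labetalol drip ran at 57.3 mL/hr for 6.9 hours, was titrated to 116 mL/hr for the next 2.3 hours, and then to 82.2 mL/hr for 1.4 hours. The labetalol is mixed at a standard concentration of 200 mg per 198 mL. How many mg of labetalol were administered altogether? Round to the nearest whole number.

Concentration = 200 mg ÷ 198 mL = 1.010101 mg/mL
Stage 1: 57.3 mL/hr × 6.9 hr = 395.37 mL → 395.37 mL × 1.010101 mg/mL = 399.3636 mg
Stage 2: 116 mL/hr × 2.3 hr = 266.8 mL → 266.8 mL × 1.010101 mg/mL = 269.4949 mg
Stage 3: 82.2 mL/hr × 1.4 hr = 115.08 mL → 115.08 mL × 1.010101 mg/mL = 116.2424 mg
Total = 399.3636 + 269.4949 + 116.2424 = 785.101 mg

785 mg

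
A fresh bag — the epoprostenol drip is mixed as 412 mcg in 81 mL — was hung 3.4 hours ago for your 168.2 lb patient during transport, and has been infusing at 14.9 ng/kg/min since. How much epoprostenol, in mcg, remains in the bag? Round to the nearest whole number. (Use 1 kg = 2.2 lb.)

180 mcg

Weight = 168.2 lb ÷ 2.2 lb/kg = 76.45455 kg
Dose = 14.9 ng/kg/min × 76.45455 kg = 1139.173 ng/min
1139.173 ng/min × 60 min/hr = 68350.36 ng/hr
Concentration = 412 mcg ÷ 81 mL = 5.08642 mcg/mL = 5086.42 ng/mL
Rate = 68350.36 ng/hr ÷ 5086.42 ng/mL = 13.43781 mL/hr
Volume infused = 13.43781 mL/hr × 3.4 hr = 45.68857 mL
Volume remaining = 81 − 45.68857 = 35.31143 mL
Drug remaining = 35.31143 mL × 5086.42 ng/mL = 179608.8 ng = 179.6088 mcg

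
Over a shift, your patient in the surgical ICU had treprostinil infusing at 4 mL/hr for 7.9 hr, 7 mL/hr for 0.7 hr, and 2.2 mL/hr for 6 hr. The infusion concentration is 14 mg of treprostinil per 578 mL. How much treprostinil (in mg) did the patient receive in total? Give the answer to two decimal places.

1.20 mg

Concentration = 14 mg ÷ 578 mL = 0.02422145 mg/mL
Stage 1: 4 mL/hr × 7.9 hr = 31.6 mL → 31.6 mL × 0.02422145 mg/mL = 0.7653979 mg
Stage 2: 7 mL/hr × 0.7 hr = 4.9 mL → 4.9 mL × 0.02422145 mg/mL = 0.1186851 mg
Stage 3: 2.2 mL/hr × 6 hr = 13.2 mL → 13.2 mL × 0.02422145 mg/mL = 0.3197232 mg
Total = 0.7653979 + 0.1186851 + 0.3197232 = 1.203806 mg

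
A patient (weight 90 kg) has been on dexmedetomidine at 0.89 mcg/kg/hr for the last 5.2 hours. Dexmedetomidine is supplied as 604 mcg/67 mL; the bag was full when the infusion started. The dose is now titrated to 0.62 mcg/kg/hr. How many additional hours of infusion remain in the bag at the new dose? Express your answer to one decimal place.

Initial rate:
Dose = 0.89 mcg/kg/hr × 90 kg = 80.1 mcg/hr
Concentration = 604 mcg ÷ 67 mL = 9.014925 mcg/mL
Rate = 80.1 mcg/hr ÷ 9.014925 mcg/mL = 8.885265 mL/hr
Volume infused so far = 8.885265 mL/hr × 5.2 hr = 46.20338 mL
Volume remaining = 67 − 46.20338 = 20.79662 mL
New rate:
Dose = 0.62 mcg/kg/hr × 90 kg = 55.8 mcg/hr
Rate = 55.8 mcg/hr ÷ 9.014925 mcg/mL = 6.189735 mL/hr
Time remaining = 20.79662 mL ÷ 6.189735 mL/hr = 3.359857 hr

3.4 hours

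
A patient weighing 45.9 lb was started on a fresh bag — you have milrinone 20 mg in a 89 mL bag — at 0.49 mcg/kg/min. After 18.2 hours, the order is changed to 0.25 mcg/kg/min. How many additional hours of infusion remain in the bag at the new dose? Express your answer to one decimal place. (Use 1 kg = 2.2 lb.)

28.2 hours

Initial rate:
Weight = 45.9 lb ÷ 2.2 lb/kg = 20.86364 kg
Dose = 0.49 mcg/kg/min × 20.86364 kg = 10.22318 mcg/min
10.22318 mcg/min × 60 min/hr = 613.3909 mcg/hr
Concentration = 20 mg ÷ 89 mL = 0.2247191 mg/mL = 224.7191 mcg/mL
Rate = 613.3909 mcg/hr ÷ 224.7191 mcg/mL = 2.72959 mL/hr
Volume infused so far = 2.72959 mL/hr × 18.2 hr = 49.67853 mL
Volume remaining = 89 − 49.67853 = 39.32147 mL
New rate:
Dose = 0.25 mcg/kg/min × 20.86364 kg = 5.215909 mcg/min
5.215909 mcg/min × 60 min/hr = 312.9545 mcg/hr
Rate = 312.9545 mcg/hr ÷ 224.7191 mcg/mL = 1.392648 mL/hr
Time remaining = 39.32147 mL ÷ 1.392648 mL/hr = 28.23504 hr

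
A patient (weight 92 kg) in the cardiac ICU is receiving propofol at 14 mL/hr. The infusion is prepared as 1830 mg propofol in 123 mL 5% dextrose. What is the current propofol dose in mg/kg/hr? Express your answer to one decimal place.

2.3 mg/kg/hr

Concentration = 1830 mg ÷ 123 mL = 14.87805 mg/mL
Drug rate = 14 mL/hr × 14.87805 mg/mL = 208.2927 mg/hr
208.2927 mg/hr ÷ 92 kg = 2.264051 mg/kg/hr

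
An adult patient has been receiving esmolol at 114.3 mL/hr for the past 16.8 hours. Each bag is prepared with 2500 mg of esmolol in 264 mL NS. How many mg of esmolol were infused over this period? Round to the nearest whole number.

Concentration = 2500 mg ÷ 264 mL = 9.469697 mg/mL = 9469.697 mcg/mL
Drug rate = 114.3 mL/hr × 9469.697 mcg/mL = 1082386 mcg/hr
Total = 1082386 mcg/hr × 16.8 hr = 18184091 mcg = 18184.09 mg

18184 mg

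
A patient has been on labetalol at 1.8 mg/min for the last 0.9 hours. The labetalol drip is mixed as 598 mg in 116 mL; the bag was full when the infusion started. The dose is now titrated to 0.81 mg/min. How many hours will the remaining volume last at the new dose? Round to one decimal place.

Initial rate:
1.8 mg/min × 60 min/hr = 108 mg/hr
Concentration = 598 mg ÷ 116 mL = 5.155172 mg/mL
Rate = 108 mg/hr ÷ 5.155172 mg/mL = 20.94983 mL/hr
Volume infused so far = 20.94983 mL/hr × 0.9 hr = 18.85485 mL
Volume remaining = 116 − 18.85485 = 97.14515 mL
New rate:
0.81 mg/min × 60 min/hr = 48.6 mg/hr
Rate = 48.6 mg/hr ÷ 5.155172 mg/mL = 9.427425 mL/hr
Time remaining = 97.14515 mL ÷ 9.427425 mL/hr = 10.30453 hr

10.3 hours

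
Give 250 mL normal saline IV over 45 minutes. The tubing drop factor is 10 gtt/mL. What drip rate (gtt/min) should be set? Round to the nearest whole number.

56 gtt/min

250 mL ÷ (45 min) = 5.555556 mL/min
5.555556 mL/min × 10 gtt/mL = 55.55556 gtt/min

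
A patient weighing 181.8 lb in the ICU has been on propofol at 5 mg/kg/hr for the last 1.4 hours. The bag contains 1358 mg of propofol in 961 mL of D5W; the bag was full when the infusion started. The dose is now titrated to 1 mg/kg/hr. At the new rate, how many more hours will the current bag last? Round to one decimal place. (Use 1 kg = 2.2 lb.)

Initial rate:
Weight = 181.8 lb ÷ 2.2 lb/kg = 82.63636 kg
Dose = 5 mg/kg/hr × 82.63636 kg = 413.1818 mg/hr
Concentration = 1358 mg ÷ 961 mL = 1.413111 mg/mL
Rate = 413.1818 mg/hr ÷ 1.413111 mg/mL = 292.3916 mL/hr
Volume infused so far = 292.3916 mL/hr × 1.4 hr = 409.3482 mL
Volume remaining = 961 − 409.3482 = 551.6518 mL
New rate:
Dose = 1 mg/kg/hr × 82.63636 kg = 82.63636 mg/hr
Rate = 82.63636 mg/hr ÷ 1.413111 mg/mL = 58.47831 mL/hr
Time remaining = 551.6518 mL ÷ 58.47831 mL/hr = 9.433443 hr

9.4 hours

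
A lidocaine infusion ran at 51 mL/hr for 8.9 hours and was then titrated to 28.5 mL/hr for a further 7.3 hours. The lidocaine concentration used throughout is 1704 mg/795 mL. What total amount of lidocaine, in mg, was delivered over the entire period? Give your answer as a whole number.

Concentration = 1704 mg ÷ 795 mL = 2.143396 mg/mL
Stage 1: 51 mL/hr × 8.9 hr = 453.9 mL → 453.9 mL × 2.143396 mg/mL = 972.8875 mg
Stage 2: 28.5 mL/hr × 7.3 hr = 208.05 mL → 208.05 mL × 2.143396 mg/mL = 445.9336 mg
Total = 972.8875 + 445.9336 = 1418.821 mg

1419 mg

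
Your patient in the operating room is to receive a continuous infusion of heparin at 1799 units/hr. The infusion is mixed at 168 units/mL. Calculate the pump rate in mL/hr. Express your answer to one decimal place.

Rate = 1799 units/hr ÷ 168 units/mL = 10.70833 mL/hr

10.7 mL/hr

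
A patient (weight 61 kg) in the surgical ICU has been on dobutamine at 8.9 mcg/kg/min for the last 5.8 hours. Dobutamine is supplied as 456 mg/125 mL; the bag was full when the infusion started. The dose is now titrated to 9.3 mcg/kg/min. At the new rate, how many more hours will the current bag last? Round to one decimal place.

7.8 hours

Initial rate:
Dose = 8.9 mcg/kg/min × 61 kg = 542.9 mcg/min
542.9 mcg/min × 60 min/hr = 32574 mcg/hr
Concentration = 456 mg ÷ 125 mL = 3.648 mg/mL = 3648 mcg/mL
Rate = 32574 mcg/hr ÷ 3648 mcg/mL = 8.929276 mL/hr
Volume infused so far = 8.929276 mL/hr × 5.8 hr = 51.7898 mL
Volume remaining = 125 − 51.7898 = 73.2102 mL
New rate:
Dose = 9.3 mcg/kg/min × 61 kg = 567.3 mcg/min
567.3 mcg/min × 60 min/hr = 34038 mcg/hr
Rate = 34038 mcg/hr ÷ 3648 mcg/mL = 9.330592 mL/hr
Time remaining = 73.2102 mL ÷ 9.330592 mL/hr = 7.846254 hr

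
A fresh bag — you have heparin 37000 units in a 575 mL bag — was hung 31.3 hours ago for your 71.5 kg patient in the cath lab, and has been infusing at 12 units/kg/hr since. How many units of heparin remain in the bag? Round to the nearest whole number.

10145 units

Dose = 12 units/kg/hr × 71.5 kg = 858 units/hr
Concentration = 37000 units ÷ 575 mL = 64.34783 units/mL
Rate = 858 units/hr ÷ 64.34783 units/mL = 13.33378 mL/hr
Volume infused = 13.33378 mL/hr × 31.3 hr = 417.3474 mL
Volume remaining = 575 − 417.3474 = 157.6526 mL
Drug remaining = 157.6526 mL × 64.34783 units/mL = 10144.6 units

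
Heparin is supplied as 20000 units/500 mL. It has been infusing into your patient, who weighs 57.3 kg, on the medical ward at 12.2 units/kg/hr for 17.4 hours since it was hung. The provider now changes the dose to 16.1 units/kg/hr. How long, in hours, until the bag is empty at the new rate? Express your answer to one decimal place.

8.5 hours

Initial rate:
Dose = 12.2 units/kg/hr × 57.3 kg = 699.06 units/hr
Concentration = 20000 units ÷ 500 mL = 40 units/mL
Rate = 699.06 units/hr ÷ 40 units/mL = 17.4765 mL/hr
Volume infused so far = 17.4765 mL/hr × 17.4 hr = 304.0911 mL
Volume remaining = 500 − 304.0911 = 195.9089 mL
New rate:
Dose = 16.1 units/kg/hr × 57.3 kg = 922.53 units/hr
Rate = 922.53 units/hr ÷ 40 units/mL = 23.06325 mL/hr
Time remaining = 195.9089 mL ÷ 23.06325 mL/hr = 8.494419 hr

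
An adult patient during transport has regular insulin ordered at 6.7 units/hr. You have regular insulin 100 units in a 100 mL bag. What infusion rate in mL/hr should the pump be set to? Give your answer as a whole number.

Concentration = 100 units ÷ 100 mL = 1 units/mL
Rate = 6.7 units/hr ÷ 1 units/mL = 6.7 mL/hr

7 mL/hr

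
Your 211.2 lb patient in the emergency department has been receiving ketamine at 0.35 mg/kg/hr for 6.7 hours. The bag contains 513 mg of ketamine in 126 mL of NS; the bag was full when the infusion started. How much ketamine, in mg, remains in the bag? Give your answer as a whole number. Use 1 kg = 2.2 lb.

288 mg

Weight = 211.2 lb ÷ 2.2 lb/kg = 96 kg
Dose = 0.35 mg/kg/hr × 96 kg = 33.6 mg/hr
Concentration = 513 mg ÷ 126 mL = 4.071429 mg/mL
Rate = 33.6 mg/hr ÷ 4.071429 mg/mL = 8.252632 mL/hr
Volume infused = 8.252632 mL/hr × 6.7 hr = 55.29263 mL
Volume remaining = 126 − 55.29263 = 70.70737 mL
Drug remaining = 70.70737 mL × 4.071429 mg/mL = 287.88 mg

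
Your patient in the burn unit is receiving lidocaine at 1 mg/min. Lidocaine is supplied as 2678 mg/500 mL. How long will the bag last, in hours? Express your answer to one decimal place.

44.6 hours

1 mg/min × 60 min/hr = 60 mg/hr
Concentration = 2678 mg ÷ 500 mL = 5.356 mg/mL
Rate = 60 mg/hr ÷ 5.356 mg/mL = 11.20239 mL/hr
Duration = 500 mL ÷ 11.20239 mL/hr = 44.63333 hr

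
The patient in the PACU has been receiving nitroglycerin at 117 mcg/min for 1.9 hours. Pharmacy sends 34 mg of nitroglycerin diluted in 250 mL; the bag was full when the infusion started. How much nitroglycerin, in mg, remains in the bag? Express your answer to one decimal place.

20.7 mg

117 mcg/min × 60 min/hr = 7020 mcg/hr
Concentration = 34 mg ÷ 250 mL = 0.136 mg/mL = 136 mcg/mL
Rate = 7020 mcg/hr ÷ 136 mcg/mL = 51.61765 mL/hr
Volume infused = 51.61765 mL/hr × 1.9 hr = 98.07353 mL
Volume remaining = 250 − 98.07353 = 151.9265 mL
Drug remaining = 151.9265 mL × 136 mcg/mL = 20662 mcg = 20.662 mg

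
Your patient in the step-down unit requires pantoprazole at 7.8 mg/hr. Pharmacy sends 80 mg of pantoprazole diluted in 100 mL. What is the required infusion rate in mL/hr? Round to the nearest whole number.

10 mL/hr

Concentration = 80 mg ÷ 100 mL = 0.8 mg/mL
Rate = 7.8 mg/hr ÷ 0.8 mg/mL = 9.75 mL/hr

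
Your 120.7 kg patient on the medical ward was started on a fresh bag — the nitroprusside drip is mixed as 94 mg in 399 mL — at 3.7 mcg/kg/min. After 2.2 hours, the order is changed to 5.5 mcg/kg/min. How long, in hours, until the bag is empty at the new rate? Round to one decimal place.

Initial rate:
Dose = 3.7 mcg/kg/min × 120.7 kg = 446.59 mcg/min
446.59 mcg/min × 60 min/hr = 26795.4 mcg/hr
Concentration = 94 mg ÷ 399 mL = 0.235589 mg/mL = 235.589 mcg/mL
Rate = 26795.4 mcg/hr ÷ 235.589 mcg/mL = 113.7379 mL/hr
Volume infused so far = 113.7379 mL/hr × 2.2 hr = 250.2234 mL
Volume remaining = 399 − 250.2234 = 148.7766 mL
New rate:
Dose = 5.5 mcg/kg/min × 120.7 kg = 663.85 mcg/min
663.85 mcg/min × 60 min/hr = 39831 mcg/hr
Rate = 39831 mcg/hr ÷ 235.589 mcg/mL = 169.0699 mL/hr
Time remaining = 148.7766 mL ÷ 169.0699 mL/hr = 0.8799709 hr

0.9 hours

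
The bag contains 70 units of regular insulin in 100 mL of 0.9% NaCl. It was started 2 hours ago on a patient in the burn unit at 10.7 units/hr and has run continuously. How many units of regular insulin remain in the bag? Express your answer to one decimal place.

48.6 units

Concentration = 70 units ÷ 100 mL = 0.7 units/mL
Rate = 10.7 units/hr ÷ 0.7 units/mL = 15.28571 mL/hr
Volume infused = 15.28571 mL/hr × 2 hr = 30.57143 mL
Volume remaining = 100 − 30.57143 = 69.42857 mL
Drug remaining = 69.42857 mL × 0.7 units/mL = 48.6 units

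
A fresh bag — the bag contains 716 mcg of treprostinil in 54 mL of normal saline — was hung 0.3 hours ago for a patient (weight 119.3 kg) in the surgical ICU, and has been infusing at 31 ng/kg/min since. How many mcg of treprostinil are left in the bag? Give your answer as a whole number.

Dose = 31 ng/kg/min × 119.3 kg = 3698.3 ng/min
3698.3 ng/min × 60 min/hr = 221898 ng/hr
Concentration = 716 mcg ÷ 54 mL = 13.25926 mcg/mL = 13259.26 ng/mL
Rate = 221898 ng/hr ÷ 13259.26 ng/mL = 16.73532 mL/hr
Volume infused = 16.73532 mL/hr × 0.3 hr = 5.020597 mL
Volume remaining = 54 − 5.020597 = 48.9794 mL
Drug remaining = 48.9794 mL × 13259.26 ng/mL = 649430.6 ng = 649.4306 mcg

649 mcg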